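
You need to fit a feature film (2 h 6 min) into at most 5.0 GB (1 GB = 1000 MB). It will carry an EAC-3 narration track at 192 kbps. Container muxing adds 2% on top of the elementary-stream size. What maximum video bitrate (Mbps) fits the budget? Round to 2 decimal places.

5.00 Mbps

Budget: 5.0 GB = 40000.0 Mb.
Stream payload after overhead: 40000.0 / 1.02 = 39215.7 Mb.
2 h 6 min = 126 min = 7560 s
Total bitrate budget: 39215.7 Mb / 7560 s = 5.187 Mbps.
Audio: 192 kbps = 0.192 Mbps.
Video: 5.187 − 0.192 = 4.995 Mbps.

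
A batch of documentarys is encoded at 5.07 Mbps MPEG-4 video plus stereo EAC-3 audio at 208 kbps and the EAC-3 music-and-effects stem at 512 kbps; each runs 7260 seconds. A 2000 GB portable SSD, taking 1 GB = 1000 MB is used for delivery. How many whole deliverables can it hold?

380

Audio total: 208 + 512 = 720 kbps = 0.720 Mbps.
Total bitrate: 5.790 Mbps.
Per item: 5.790 Mbps × 7260 s = 42,035 Mb = 5,254 MB.
Capacity: 2000 GB = 16,000,000 Mb; 380.63 items → 380 complete.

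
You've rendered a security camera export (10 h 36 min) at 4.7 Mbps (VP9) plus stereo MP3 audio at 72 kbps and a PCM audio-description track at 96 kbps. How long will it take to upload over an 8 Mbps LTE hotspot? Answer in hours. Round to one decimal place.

10 h 36 min = 636 min = 38160 s
Audio total: 72 + 96 = 168 kbps = 0.168 Mbps.
Total bitrate: 4.868 Mbps.
File: 4.868 Mbps × 38160 s = 185762.9 Mb.
At 8 Mbps: 185762.9 / 8 = 23220.4 s ≈ 6.45 hours.

6.5 hours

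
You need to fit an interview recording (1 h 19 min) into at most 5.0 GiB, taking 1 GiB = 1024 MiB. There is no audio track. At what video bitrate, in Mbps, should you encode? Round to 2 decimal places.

Budget: 5.0 GiB = 42949.7 Mb.
1 h 19 min = 79 min = 4740 s
Total bitrate budget: 42949.7 Mb / 4740 s = 9.061 Mbps.

9.06 Mbps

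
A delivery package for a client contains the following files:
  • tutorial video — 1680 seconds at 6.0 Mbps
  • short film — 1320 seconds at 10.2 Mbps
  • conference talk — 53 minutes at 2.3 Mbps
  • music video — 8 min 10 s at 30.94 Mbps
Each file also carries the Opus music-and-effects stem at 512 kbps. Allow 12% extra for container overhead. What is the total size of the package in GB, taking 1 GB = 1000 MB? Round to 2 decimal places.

6.92 GB

Audio: 512 kbps = 0.512 Mbps.
tutorial video: 6.512 Mbps × 1680 s × 1.12 = 12253.0 Mb
short film: 10.712 Mbps × 1320 s × 1.12 = 15836.6 Mb
conference talk: 2.812 Mbps × 3180 s × 1.12 = 10015.2 Mb
music video: 31.452 Mbps × 490 s × 1.12 = 17260.9 Mb
Total: 55365.7 Mb = 6920.7 MB.
= 6.921 GB.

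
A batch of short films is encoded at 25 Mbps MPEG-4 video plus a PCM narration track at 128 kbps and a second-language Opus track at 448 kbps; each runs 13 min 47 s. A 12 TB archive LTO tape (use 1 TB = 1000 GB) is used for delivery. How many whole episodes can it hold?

4538

13 min 47 s = 827 s
Audio total: 128 + 448 = 576 kbps = 0.576 Mbps.
Total bitrate: 25.576 Mbps.
Per item: 25.576 Mbps × 827 s = 21,151 Mb = 2,644 MB.
Capacity: 12 TB = 96,000,000 Mb; 4538.72 items → 4538 complete.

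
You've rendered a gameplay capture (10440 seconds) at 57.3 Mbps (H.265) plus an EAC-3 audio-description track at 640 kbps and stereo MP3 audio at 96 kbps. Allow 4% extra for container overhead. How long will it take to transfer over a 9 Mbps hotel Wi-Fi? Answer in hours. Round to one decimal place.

Audio total: 640 + 96 = 736 kbps = 0.736 Mbps.
Total bitrate: 58.036 Mbps.
File: 58.036 Mbps × 10440 s = 605895.8 Mb.
With 4% container overhead: ×1.04. → 630131.7 Mb.
At 9 Mbps: 630131.7 / 9 = 70014.6 s ≈ 19.4 hours.

19.4 hours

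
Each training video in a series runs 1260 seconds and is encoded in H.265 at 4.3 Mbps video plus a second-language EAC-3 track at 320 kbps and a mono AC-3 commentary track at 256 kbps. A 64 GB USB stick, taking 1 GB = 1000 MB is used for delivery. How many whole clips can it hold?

Audio total: 320 + 256 = 576 kbps = 0.576 Mbps.
Total bitrate: 4.876 Mbps.
Per item: 4.876 Mbps × 1260 s = 6,144 Mb = 768.0 MB.
Capacity: 64 GB = 512,000 Mb; 83.34 items → 83 complete.

83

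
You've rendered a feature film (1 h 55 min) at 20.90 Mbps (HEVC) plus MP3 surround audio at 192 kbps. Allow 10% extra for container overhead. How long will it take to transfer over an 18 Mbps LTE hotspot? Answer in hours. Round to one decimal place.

1 h 55 min = 115 min = 6900 s
Audio: 192 kbps = 0.192 Mbps.
Total bitrate: 21.092 Mbps.
File: 21.092 Mbps × 6900 s = 145534.8 Mb.
With 10% container overhead: ×1.10. → 160088.3 Mb.
At 18 Mbps: 160088.3 / 18 = 8893.8 s ≈ 2.47 hours.

2.5 hours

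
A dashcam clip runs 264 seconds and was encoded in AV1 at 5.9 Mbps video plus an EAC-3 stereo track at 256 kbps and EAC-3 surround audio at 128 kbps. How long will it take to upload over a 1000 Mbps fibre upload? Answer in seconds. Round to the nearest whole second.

2 seconds

Audio total: 256 + 128 = 384 kbps = 0.384 Mbps.
Total bitrate: 6.284 Mbps.
File: 6.284 Mbps × 264 s = 1659.0 Mb.
At 1000 Mbps: 1659.0 / 1000 = 1.7 s ≈ 1.66 seconds.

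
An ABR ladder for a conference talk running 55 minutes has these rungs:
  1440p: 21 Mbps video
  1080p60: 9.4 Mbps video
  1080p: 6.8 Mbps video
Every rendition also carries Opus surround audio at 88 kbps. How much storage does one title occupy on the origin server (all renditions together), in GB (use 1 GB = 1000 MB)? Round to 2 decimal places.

15.45 GB

55 min = 3300 s
Audio: 88 kbps = 0.088 Mbps.
Sum of rendition bitrates: (21+0.088) + (9.4+0.088) + (6.8+0.088) = 37.464 Mbps.
× 3300 s = 123,631 Mb = 15,454 MB = 15.45 GB.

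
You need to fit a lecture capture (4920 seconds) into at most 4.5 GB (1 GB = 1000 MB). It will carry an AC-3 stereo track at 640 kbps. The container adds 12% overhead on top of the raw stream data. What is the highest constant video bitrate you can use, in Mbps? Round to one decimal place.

5.9 Mbps

Budget: 4.5 GB = 36000.0 Mb.
Stream payload after overhead: 36000.0 / 1.12 = 32142.9 Mb.
Total bitrate budget: 32142.9 Mb / 4920 s = 6.533 Mbps.
Audio: 640 kbps = 0.640 Mbps.
Video: 6.533 − 0.640 = 5.893 Mbps.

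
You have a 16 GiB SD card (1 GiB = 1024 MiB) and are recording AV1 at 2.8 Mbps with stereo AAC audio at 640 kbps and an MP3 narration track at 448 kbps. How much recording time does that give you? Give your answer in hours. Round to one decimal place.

9.8 hours

Audio total: 640 + 448 = 1088 kbps = 1.088 Mbps.
Total bitrate: 2.8 + 1.088 = 3.888 Mbps.
Capacity: 16 GiB = 137,439 Mb.
Recording time: 137,439 / 3.888 = 35,350 s ≈ 9.82 hours.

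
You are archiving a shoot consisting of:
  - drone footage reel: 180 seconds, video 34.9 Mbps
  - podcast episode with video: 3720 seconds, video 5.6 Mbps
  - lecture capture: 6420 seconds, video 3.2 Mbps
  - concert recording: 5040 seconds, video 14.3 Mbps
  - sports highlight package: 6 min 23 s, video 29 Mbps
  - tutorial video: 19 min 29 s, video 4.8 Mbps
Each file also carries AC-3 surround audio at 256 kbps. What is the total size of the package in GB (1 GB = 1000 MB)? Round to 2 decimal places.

Audio: 256 kbps = 0.256 Mbps.
drone footage reel: 35.156 Mbps × 180 s = 6328.1 Mb
podcast episode with video: 5.856 Mbps × 3720 s = 21784.3 Mb
lecture capture: 3.456 Mbps × 6420 s = 22187.5 Mb
concert recording: 14.556 Mbps × 5040 s = 73362.2 Mb
sports highlight package: 29.256 Mbps × 383 s = 11205.0 Mb
tutorial video: 5.056 Mbps × 1169 s = 5910.5 Mb
Total: 140777.7 Mb = 17597.2 MB.
= 17.60 GB.

17.60 GB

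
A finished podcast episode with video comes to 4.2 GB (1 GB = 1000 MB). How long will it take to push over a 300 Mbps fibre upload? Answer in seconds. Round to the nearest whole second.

112 seconds

File: 4.2 GB = 33600.0 Mb.
At 300 Mbps: 33600.0 / 300 = 112.0 s ≈ 112 seconds.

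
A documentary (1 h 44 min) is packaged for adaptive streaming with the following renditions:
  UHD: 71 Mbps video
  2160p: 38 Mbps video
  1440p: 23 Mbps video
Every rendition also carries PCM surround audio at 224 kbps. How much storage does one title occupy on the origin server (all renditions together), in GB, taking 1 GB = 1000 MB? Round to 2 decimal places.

1 h 44 min = 104 min = 6240 s
Audio: 224 kbps = 0.224 Mbps.
Sum of rendition bitrates: (71+0.224) + (38+0.224) + (23+0.224) = 132.672 Mbps.
× 6240 s = 827,873 Mb = 103,484 MB = 103.5 GB.

103.48 GB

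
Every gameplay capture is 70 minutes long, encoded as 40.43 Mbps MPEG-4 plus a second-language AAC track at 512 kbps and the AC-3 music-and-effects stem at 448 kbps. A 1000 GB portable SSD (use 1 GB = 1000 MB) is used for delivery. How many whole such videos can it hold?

70 min = 4200 s
Audio total: 512 + 448 = 960 kbps = 0.960 Mbps.
Total bitrate: 41.390 Mbps.
Per item: 41.390 Mbps × 4200 s = 173,838 Mb = 21,730 MB.
Capacity: 1000 GB = 8,000,000 Mb; 46.02 items → 46 complete.

46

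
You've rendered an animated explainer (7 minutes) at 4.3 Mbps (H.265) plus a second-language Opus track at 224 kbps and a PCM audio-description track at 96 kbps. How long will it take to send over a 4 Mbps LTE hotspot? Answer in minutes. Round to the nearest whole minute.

7 min = 420 s
Audio total: 224 + 96 = 320 kbps = 0.320 Mbps.
Total bitrate: 4.620 Mbps.
File: 4.620 Mbps × 420 s = 1940.4 Mb.
At 4 Mbps: 1940.4 / 4 = 485.1 s ≈ 8.09 minutes.

8 minutes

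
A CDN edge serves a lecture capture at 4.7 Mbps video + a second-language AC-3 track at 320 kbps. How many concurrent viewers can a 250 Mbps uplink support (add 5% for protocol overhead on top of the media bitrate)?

47

Audio: 320 kbps = 0.320 Mbps.
Per-viewer media rate: 5.020 Mbps.
On the wire with 5% overhead: 5.271 Mbps.
250 Mbps = 250.0 Mbps; 250.0 / 5.271 = 47.43 → 47 viewers.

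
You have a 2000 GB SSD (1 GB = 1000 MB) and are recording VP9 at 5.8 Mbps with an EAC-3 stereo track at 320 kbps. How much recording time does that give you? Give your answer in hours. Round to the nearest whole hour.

Audio: 320 kbps = 0.320 Mbps.
Total bitrate: 5.8 + 0.320 = 6.120 Mbps.
Capacity: 2000 GB = 16,000,000 Mb.
Recording time: 16,000,000 / 6.120 = 2,614,379 s ≈ 726 hours.

726 hours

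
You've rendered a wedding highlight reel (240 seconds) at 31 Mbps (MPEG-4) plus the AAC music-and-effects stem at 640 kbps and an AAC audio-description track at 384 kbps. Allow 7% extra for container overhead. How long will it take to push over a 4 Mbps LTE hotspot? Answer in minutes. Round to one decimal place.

34.3 minutes

Audio total: 640 + 384 = 1024 kbps = 1.024 Mbps.
Total bitrate: 32.024 Mbps.
File: 32.024 Mbps × 240 s = 7685.8 Mb.
With 7% container overhead: ×1.07. → 8223.8 Mb.
At 4 Mbps: 8223.8 / 4 = 2055.9 s ≈ 34.3 minutes.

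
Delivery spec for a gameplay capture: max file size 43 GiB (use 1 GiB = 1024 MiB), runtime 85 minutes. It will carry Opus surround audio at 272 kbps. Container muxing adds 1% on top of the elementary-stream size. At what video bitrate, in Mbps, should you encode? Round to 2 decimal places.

71.44 Mbps

Budget: 43 GiB = 369367.2 Mb.
Stream payload after overhead: 369367.2 / 1.01 = 365710.1 Mb.
85 min = 5100 s
Total bitrate budget: 365710.1 Mb / 5100 s = 71.708 Mbps.
Audio: 272 kbps = 0.272 Mbps.
Video: 71.708 − 0.272 = 71.436 Mbps.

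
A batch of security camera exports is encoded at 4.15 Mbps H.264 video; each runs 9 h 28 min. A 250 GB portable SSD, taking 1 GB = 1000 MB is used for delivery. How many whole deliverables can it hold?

14

9 h 28 min = 568 min = 34080 s
Per item: 4.150 Mbps × 34080 s = 141,432 Mb = 17,679 MB.
Capacity: 250 GB = 2,000,000 Mb; 14.14 items → 14 complete.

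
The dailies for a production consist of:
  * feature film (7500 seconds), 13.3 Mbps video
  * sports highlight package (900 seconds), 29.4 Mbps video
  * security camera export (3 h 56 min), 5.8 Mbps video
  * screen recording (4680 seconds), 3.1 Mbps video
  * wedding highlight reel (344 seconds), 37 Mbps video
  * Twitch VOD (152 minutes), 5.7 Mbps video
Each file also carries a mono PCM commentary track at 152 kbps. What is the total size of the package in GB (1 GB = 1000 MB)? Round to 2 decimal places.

Audio: 152 kbps = 0.152 Mbps.
feature film: 13.452 Mbps × 7500 s = 100890.0 Mb
sports highlight package: 29.552 Mbps × 900 s = 26596.8 Mb
security camera export: 5.952 Mbps × 14160 s = 84280.3 Mb
screen recording: 3.252 Mbps × 4680 s = 15219.4 Mb
wedding highlight reel: 37.152 Mbps × 344 s = 12780.3 Mb
Twitch VOD: 5.852 Mbps × 9120 s = 53370.2 Mb
Total: 293137.0 Mb = 36642.1 MB.
= 36.64 GB.

36.64 GB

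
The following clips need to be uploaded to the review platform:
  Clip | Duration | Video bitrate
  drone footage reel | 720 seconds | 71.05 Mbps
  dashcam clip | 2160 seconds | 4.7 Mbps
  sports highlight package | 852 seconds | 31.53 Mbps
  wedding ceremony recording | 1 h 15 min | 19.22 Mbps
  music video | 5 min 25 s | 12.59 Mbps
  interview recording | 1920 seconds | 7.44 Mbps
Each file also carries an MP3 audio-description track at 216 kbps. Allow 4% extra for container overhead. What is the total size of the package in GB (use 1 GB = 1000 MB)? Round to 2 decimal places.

Audio: 216 kbps = 0.216 Mbps.
drone footage reel: 71.266 Mbps × 720 s × 1.04 = 53364.0 Mb
dashcam clip: 4.916 Mbps × 2160 s × 1.04 = 11043.3 Mb
sports highlight package: 31.746 Mbps × 852 s × 1.04 = 28129.5 Mb
wedding ceremony recording: 19.436 Mbps × 4500 s × 1.04 = 90960.5 Mb
music video: 12.806 Mbps × 325 s × 1.04 = 4328.4 Mb
interview recording: 7.656 Mbps × 1920 s × 1.04 = 15287.5 Mb
Total: 203113.2 Mb = 25389.1 MB.
= 25.39 GB.

25.39 GB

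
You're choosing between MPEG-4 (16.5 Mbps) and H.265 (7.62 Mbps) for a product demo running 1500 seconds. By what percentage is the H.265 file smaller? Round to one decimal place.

53.8%

MPEG-4: 16.500 Mbps × 1500 s = 24750.0 Mb = 2.881 GiB.
H.265: 7.620 Mbps × 1500 s = 11430.0 Mb = 1.331 GiB.
Reduction: (1 − 1.331/2.881) × 100 = 53.82%.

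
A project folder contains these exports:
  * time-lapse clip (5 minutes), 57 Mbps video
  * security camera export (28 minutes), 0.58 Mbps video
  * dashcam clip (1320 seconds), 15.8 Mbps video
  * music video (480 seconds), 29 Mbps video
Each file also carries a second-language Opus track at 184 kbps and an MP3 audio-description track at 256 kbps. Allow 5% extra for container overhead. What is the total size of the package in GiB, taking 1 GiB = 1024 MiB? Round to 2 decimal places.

Audio total: 184 + 256 = 440 kbps = 0.440 Mbps.
time-lapse clip: 57.440 Mbps × 300 s × 1.05 = 18093.6 Mb
security camera export: 1.020 Mbps × 1680 s × 1.05 = 1799.3 Mb
dashcam clip: 16.240 Mbps × 1320 s × 1.05 = 22508.6 Mb
music video: 29.440 Mbps × 480 s × 1.05 = 14837.8 Mb
Total: 57239.3 Mb = 7154.9 MB.
= 6.664 GiB.

6.66 GiB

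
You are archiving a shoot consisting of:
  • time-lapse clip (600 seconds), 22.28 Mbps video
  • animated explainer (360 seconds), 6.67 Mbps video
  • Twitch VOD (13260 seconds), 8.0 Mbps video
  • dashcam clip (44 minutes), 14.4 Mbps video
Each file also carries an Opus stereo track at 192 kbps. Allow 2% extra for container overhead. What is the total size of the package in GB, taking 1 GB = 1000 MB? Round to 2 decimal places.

20.80 GB

Audio: 192 kbps = 0.192 Mbps.
time-lapse clip: 22.472 Mbps × 600 s × 1.02 = 13752.9 Mb
animated explainer: 6.862 Mbps × 360 s × 1.02 = 2519.7 Mb
Twitch VOD: 8.192 Mbps × 13260 s × 1.02 = 110798.4 Mb
dashcam clip: 14.592 Mbps × 2640 s × 1.02 = 39293.3 Mb
Total: 166364.4 Mb = 20795.5 MB.
= 20.80 GB.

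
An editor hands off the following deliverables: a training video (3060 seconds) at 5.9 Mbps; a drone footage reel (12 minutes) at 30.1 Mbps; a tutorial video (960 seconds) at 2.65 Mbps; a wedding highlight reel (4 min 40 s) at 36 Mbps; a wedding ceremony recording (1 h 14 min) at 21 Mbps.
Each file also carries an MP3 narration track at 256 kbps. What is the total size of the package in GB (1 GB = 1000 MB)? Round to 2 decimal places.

Audio: 256 kbps = 0.256 Mbps.
training video: 6.156 Mbps × 3060 s = 18837.4 Mb
drone footage reel: 30.356 Mbps × 720 s = 21856.3 Mb
tutorial video: 2.906 Mbps × 960 s = 2789.8 Mb
wedding highlight reel: 36.256 Mbps × 280 s = 10151.7 Mb
wedding ceremony recording: 21.256 Mbps × 4440 s = 94376.6 Mb
Total: 148011.8 Mb = 18501.5 MB.
= 18.50 GB.

18.50 GB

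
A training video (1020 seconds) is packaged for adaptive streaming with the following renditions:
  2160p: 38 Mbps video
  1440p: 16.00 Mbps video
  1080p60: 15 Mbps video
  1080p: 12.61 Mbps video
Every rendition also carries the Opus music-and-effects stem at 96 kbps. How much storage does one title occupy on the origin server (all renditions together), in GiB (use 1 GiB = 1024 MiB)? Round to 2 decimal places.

9.74 GiB

Audio: 96 kbps = 0.096 Mbps.
Sum of rendition bitrates: (38+0.096) + (16.00+0.096) + (15+0.096) + (12.61+0.096) = 81.994 Mbps.
× 1020 s = 83,634 Mb = 10,454 MB = 9.736 GiB.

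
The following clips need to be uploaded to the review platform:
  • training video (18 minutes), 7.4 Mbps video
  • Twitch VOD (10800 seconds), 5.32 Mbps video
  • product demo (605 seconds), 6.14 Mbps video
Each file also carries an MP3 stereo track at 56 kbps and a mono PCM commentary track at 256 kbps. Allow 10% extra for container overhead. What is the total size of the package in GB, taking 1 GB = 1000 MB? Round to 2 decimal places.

10.05 GB

Audio total: 56 + 256 = 312 kbps = 0.312 Mbps.
training video: 7.712 Mbps × 1080 s × 1.10 = 9161.9 Mb
Twitch VOD: 5.632 Mbps × 10800 s × 1.10 = 66908.2 Mb
product demo: 6.452 Mbps × 605 s × 1.10 = 4293.8 Mb
Total: 80363.8 Mb = 10045.5 MB.
= 10.05 GB.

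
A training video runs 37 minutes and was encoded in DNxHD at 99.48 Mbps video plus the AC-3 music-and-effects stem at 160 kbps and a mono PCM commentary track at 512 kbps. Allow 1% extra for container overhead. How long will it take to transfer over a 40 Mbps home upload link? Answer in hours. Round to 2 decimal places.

1.56 hours

37 min = 2220 s
Audio total: 160 + 512 = 672 kbps = 0.672 Mbps.
Total bitrate: 100.152 Mbps.
File: 100.152 Mbps × 2220 s = 222337.4 Mb.
With 1% container overhead: ×1.01. → 224560.8 Mb.
At 40 Mbps: 224560.8 / 40 = 5614.0 s ≈ 1.56 hours.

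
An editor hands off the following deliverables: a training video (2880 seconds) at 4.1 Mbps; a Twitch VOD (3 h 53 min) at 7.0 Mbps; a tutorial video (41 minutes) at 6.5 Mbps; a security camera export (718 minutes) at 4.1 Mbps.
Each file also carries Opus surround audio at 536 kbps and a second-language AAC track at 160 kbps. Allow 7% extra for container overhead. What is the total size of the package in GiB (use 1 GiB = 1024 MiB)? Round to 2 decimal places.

43.06 GiB

Audio total: 536 + 160 = 696 kbps = 0.696 Mbps.
training video: 4.796 Mbps × 2880 s × 1.07 = 14779.4 Mb
Twitch VOD: 7.696 Mbps × 13980 s × 1.07 = 115121.4 Mb
tutorial video: 7.196 Mbps × 2460 s × 1.07 = 18941.3 Mb
security camera export: 4.796 Mbps × 43080 s × 1.07 = 221074.5 Mb
Total: 369916.5 Mb = 46239.6 MB.
= 43.06 GiB.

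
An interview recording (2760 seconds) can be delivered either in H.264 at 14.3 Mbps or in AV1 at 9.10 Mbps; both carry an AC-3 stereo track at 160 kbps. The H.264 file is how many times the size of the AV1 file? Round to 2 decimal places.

1.56

Audio: 160 kbps = 0.160 Mbps.
H.264: 14.460 Mbps × 2760 s = 39909.6 Mb = 4.646 GiB.
AV1: 9.260 Mbps × 2760 s = 25557.6 Mb = 2.975 GiB.
Ratio: 4.646 / 2.975 = 1.562.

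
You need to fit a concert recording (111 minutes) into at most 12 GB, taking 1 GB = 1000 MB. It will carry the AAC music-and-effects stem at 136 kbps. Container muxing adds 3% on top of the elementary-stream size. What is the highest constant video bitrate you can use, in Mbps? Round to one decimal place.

13.9 Mbps

Budget: 12 GB = 96000.0 Mb.
Stream payload after overhead: 96000.0 / 1.03 = 93203.9 Mb.
111 min = 6660 s
Total bitrate budget: 93203.9 Mb / 6660 s = 13.995 Mbps.
Audio: 136 kbps = 0.136 Mbps.
Video: 13.995 − 0.136 = 13.859 Mbps.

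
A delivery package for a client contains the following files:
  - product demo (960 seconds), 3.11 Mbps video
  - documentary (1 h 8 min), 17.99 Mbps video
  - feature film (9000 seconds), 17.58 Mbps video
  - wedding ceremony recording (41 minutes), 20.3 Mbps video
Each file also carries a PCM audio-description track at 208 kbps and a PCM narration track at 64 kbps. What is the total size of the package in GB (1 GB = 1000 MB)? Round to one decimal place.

Audio total: 208 + 64 = 272 kbps = 0.272 Mbps.
product demo: 3.382 Mbps × 960 s = 3246.7 Mb
documentary: 18.262 Mbps × 4080 s = 74509.0 Mb
feature film: 17.852 Mbps × 9000 s = 160668.0 Mb
wedding ceremony recording: 20.572 Mbps × 2460 s = 50607.1 Mb
Total: 289030.8 Mb = 36128.8 MB.
= 36.13 GB.

36.1 GB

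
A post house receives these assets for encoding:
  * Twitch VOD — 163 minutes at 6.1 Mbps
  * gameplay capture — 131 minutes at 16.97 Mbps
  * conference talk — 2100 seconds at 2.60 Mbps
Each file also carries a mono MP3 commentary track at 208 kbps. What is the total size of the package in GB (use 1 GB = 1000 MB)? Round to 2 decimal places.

Audio: 208 kbps = 0.208 Mbps.
Twitch VOD: 6.308 Mbps × 9780 s = 61692.2 Mb
gameplay capture: 17.178 Mbps × 7860 s = 135019.1 Mb
conference talk: 2.808 Mbps × 2100 s = 5896.8 Mb
Total: 202608.1 Mb = 25326.0 MB.
= 25.33 GB.

25.33 GB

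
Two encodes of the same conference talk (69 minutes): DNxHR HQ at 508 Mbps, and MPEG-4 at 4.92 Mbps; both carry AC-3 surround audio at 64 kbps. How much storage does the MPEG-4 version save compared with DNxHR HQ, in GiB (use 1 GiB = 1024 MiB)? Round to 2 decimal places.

69 min = 4140 s
Audio: 64 kbps = 0.064 Mbps.
DNxHR HQ: 508.064 Mbps × 4140 s = 2103385.0 Mb = 244.866 GiB.
MPEG-4: 4.984 Mbps × 4140 s = 20633.8 Mb = 2.402 GiB.
Saving: 244.866 − 2.402 = 242.464 GiB.

242.46 GiB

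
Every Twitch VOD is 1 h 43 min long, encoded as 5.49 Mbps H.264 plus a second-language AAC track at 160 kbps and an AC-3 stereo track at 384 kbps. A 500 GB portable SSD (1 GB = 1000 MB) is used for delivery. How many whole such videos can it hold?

107

1 h 43 min = 103 min = 6180 s
Audio total: 160 + 384 = 544 kbps = 0.544 Mbps.
Total bitrate: 6.034 Mbps.
Per item: 6.034 Mbps × 6180 s = 37,290 Mb = 4,661 MB.
Capacity: 500 GB = 4,000,000 Mb; 107.27 items → 107 complete.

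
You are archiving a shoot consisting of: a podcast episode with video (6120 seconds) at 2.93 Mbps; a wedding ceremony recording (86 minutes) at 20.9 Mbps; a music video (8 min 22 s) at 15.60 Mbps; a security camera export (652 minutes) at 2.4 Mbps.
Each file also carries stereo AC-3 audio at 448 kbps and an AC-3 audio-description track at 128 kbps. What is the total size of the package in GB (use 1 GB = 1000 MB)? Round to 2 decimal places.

Audio total: 448 + 128 = 576 kbps = 0.576 Mbps.
podcast episode with video: 3.506 Mbps × 6120 s = 21456.7 Mb
wedding ceremony recording: 21.476 Mbps × 5160 s = 110816.2 Mb
music video: 16.176 Mbps × 502 s = 8120.4 Mb
security camera export: 2.976 Mbps × 39120 s = 116421.1 Mb
Total: 256814.4 Mb = 32101.8 MB.
= 32.10 GB.

32.10 GB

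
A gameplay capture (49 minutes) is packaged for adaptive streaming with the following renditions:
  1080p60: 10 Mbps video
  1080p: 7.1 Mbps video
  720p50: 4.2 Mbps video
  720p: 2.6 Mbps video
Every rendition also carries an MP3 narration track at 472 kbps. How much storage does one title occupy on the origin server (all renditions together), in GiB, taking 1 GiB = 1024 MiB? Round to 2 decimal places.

49 min = 2940 s
Audio: 472 kbps = 0.472 Mbps.
Sum of rendition bitrates: (10+0.472) + (7.1+0.472) + (4.2+0.472) + (2.6+0.472) = 25.788 Mbps.
× 2940 s = 75,817 Mb = 9,477 MB = 8.826 GiB.

8.83 GiB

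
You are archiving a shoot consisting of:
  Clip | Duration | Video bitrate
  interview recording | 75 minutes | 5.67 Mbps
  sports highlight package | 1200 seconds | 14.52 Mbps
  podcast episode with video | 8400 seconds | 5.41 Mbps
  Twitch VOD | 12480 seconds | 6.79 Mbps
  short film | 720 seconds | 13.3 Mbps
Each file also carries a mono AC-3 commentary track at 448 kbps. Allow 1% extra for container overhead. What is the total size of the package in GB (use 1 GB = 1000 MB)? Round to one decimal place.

Audio: 448 kbps = 0.448 Mbps.
interview recording: 6.118 Mbps × 4500 s × 1.01 = 27806.3 Mb
sports highlight package: 14.968 Mbps × 1200 s × 1.01 = 18141.2 Mb
podcast episode with video: 5.858 Mbps × 8400 s × 1.01 = 49699.3 Mb
Twitch VOD: 7.238 Mbps × 12480 s × 1.01 = 91233.5 Mb
short film: 13.748 Mbps × 720 s × 1.01 = 9997.5 Mb
Total: 196877.9 Mb = 24609.7 MB.
= 24.61 GB.

24.6 GB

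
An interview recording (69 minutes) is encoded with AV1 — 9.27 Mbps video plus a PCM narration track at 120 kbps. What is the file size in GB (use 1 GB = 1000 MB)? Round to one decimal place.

4.9 GB

69 min = 4140 s
Audio: 120 kbps = 0.120 Mbps.
Total bitrate: 9.27 + 0.120 = 9.390 Mbps.
Stream data: 9.390 Mbps × 4140 s = 38874.6 Mb.
38,875 Mb ÷ 8 = 4,859 MB → 4.859 GB.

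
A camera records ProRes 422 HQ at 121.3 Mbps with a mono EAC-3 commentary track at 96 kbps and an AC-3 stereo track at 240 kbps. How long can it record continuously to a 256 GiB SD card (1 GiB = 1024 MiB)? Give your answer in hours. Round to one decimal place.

5.0 hours

Audio total: 96 + 240 = 336 kbps = 0.336 Mbps.
Total bitrate: 121.3 + 0.336 = 121.636 Mbps.
Capacity: 256 GiB = 2,199,023 Mb.
Recording time: 2,199,023 / 121.636 = 18,079 s ≈ 5.02 hours.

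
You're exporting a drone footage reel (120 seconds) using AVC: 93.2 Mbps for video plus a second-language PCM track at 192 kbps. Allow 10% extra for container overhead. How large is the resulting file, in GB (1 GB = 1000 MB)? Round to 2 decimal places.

Audio: 192 kbps = 0.192 Mbps.
Total bitrate: 93.2 + 0.192 = 93.392 Mbps.
Stream data: 93.392 Mbps × 120 s = 11207.0 Mb.
With 10% container overhead: ×1.10.
12,328 Mb ÷ 8 = 1,541 MB → 1.541 GB.

1.54 GB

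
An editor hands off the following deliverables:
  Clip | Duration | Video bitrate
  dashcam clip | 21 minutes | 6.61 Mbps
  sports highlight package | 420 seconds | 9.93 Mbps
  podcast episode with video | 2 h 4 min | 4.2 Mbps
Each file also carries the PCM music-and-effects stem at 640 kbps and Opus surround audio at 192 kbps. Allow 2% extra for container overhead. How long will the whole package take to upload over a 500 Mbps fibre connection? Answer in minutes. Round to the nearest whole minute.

Audio total: 640 + 192 = 832 kbps = 0.832 Mbps.
dashcam clip: 7.442 Mbps × 1260 s × 1.02 = 9564.5 Mb
sports highlight package: 10.762 Mbps × 420 s × 1.02 = 4610.4 Mb
podcast episode with video: 5.032 Mbps × 7440 s × 1.02 = 38186.8 Mb
Total: 52361.7 Mb = 6545.2 MB.
At 500 Mbps: 52361.7 / 500 = 105 s ≈ 1.75 minutes.

2 minutes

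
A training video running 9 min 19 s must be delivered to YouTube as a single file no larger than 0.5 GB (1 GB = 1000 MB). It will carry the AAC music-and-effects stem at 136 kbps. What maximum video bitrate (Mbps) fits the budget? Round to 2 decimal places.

7.02 Mbps

Budget: 0.5 GB = 4000.0 Mb.
9 min 19 s = 559 s
Total bitrate budget: 4000.0 Mb / 559 s = 7.156 Mbps.
Audio: 136 kbps = 0.136 Mbps.
Video: 7.156 − 0.136 = 7.020 Mbps.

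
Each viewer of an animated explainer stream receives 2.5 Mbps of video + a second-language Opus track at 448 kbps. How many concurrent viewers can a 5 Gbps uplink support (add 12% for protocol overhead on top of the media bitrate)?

Audio: 448 kbps = 0.448 Mbps.
Per-viewer media rate: 2.948 Mbps.
On the wire with 12% overhead: 3.302 Mbps.
5 Gbps = 5,000 Mbps; 5,000 / 3.302 = 1514.34 → 1514 viewers.

1514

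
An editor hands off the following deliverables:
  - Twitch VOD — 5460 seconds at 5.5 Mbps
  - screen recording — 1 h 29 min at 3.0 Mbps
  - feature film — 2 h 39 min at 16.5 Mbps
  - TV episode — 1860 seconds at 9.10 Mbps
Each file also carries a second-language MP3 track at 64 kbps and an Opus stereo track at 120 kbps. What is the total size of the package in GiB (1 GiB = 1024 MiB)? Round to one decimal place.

26.1 GiB

Audio total: 64 + 120 = 184 kbps = 0.184 Mbps.
Twitch VOD: 5.684 Mbps × 5460 s = 31034.6 Mb
screen recording: 3.184 Mbps × 5340 s = 17002.6 Mb
feature film: 16.684 Mbps × 9540 s = 159165.4 Mb
TV episode: 9.284 Mbps × 1860 s = 17268.2 Mb
Total: 224470.8 Mb = 28058.8 MB.
= 26.13 GiB.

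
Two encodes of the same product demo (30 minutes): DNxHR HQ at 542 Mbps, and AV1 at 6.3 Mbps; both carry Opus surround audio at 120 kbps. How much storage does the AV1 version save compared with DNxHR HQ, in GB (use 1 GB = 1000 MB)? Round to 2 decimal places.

30 min = 1800 s
Audio: 120 kbps = 0.120 Mbps.
DNxHR HQ: 542.120 Mbps × 1800 s = 975816.0 Mb = 121.977 GB.
AV1: 6.420 Mbps × 1800 s = 11556.0 Mb = 1.444 GB.
Saving: 121.977 − 1.444 = 120.532 GB.

120.53 GB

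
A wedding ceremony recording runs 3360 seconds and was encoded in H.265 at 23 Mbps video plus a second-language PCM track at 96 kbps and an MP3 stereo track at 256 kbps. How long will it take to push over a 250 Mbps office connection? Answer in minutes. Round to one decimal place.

Audio total: 96 + 256 = 352 kbps = 0.352 Mbps.
Total bitrate: 23.352 Mbps.
File: 23.352 Mbps × 3360 s = 78462.7 Mb.
At 250 Mbps: 78462.7 / 250 = 313.9 s ≈ 5.23 minutes.

5.2 minutes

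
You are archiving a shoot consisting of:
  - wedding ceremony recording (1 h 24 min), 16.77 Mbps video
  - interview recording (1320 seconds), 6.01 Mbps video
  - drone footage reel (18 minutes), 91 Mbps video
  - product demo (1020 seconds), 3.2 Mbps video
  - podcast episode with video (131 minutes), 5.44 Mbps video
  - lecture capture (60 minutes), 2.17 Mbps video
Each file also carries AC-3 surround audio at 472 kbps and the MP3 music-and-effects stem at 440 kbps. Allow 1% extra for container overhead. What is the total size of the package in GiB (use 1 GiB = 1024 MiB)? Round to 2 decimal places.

Audio total: 472 + 440 = 912 kbps = 0.912 Mbps.
wedding ceremony recording: 17.682 Mbps × 5040 s × 1.01 = 90008.5 Mb
interview recording: 6.922 Mbps × 1320 s × 1.01 = 9228.4 Mb
drone footage reel: 91.912 Mbps × 1080 s × 1.01 = 100257.6 Mb
product demo: 4.112 Mbps × 1020 s × 1.01 = 4236.2 Mb
podcast episode with video: 6.352 Mbps × 7860 s × 1.01 = 50426.0 Mb
lecture capture: 3.082 Mbps × 3600 s × 1.01 = 11206.2 Mb
Total: 265362.8 Mb = 33170.3 MB.
= 30.89 GiB.

30.89 GiB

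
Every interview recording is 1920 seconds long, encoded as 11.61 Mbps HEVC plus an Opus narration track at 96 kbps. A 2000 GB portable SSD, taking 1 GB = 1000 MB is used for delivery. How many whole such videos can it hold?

711

Audio: 96 kbps = 0.096 Mbps.
Total bitrate: 11.706 Mbps.
Per item: 11.706 Mbps × 1920 s = 22,476 Mb = 2,809 MB.
Capacity: 2000 GB = 16,000,000 Mb; 711.89 items → 711 complete.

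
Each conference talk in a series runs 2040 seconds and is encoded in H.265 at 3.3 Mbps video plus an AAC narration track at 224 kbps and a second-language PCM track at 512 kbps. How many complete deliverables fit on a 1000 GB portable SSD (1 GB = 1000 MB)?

Audio total: 224 + 512 = 736 kbps = 0.736 Mbps.
Total bitrate: 4.036 Mbps.
Per item: 4.036 Mbps × 2040 s = 8,233 Mb = 1,029 MB.
Capacity: 1000 GB = 8,000,000 Mb; 971.65 items → 971 complete.

971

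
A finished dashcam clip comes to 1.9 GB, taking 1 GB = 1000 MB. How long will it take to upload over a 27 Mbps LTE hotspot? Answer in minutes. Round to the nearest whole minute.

File: 1.9 GB = 15200.0 Mb.
At 27 Mbps: 15200.0 / 27 = 563.0 s ≈ 9.38 minutes.

9 minutes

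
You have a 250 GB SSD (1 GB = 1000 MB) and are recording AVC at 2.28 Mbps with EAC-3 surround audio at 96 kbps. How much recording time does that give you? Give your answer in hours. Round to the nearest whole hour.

Audio: 96 kbps = 0.096 Mbps.
Total bitrate: 2.28 + 0.096 = 2.376 Mbps.
Capacity: 250 GB = 2,000,000 Mb.
Recording time: 2,000,000 / 2.376 = 841,751 s ≈ 234 hours.

234 hours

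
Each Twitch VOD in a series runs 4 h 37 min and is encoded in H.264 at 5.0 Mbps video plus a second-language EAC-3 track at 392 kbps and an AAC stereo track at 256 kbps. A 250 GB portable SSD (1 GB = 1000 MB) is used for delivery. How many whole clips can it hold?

21

4 h 37 min = 277 min = 16620 s
Audio total: 392 + 256 = 648 kbps = 0.648 Mbps.
Total bitrate: 5.648 Mbps.
Per item: 5.648 Mbps × 16620 s = 93,870 Mb = 11,734 MB.
Capacity: 250 GB = 2,000,000 Mb; 21.31 items → 21 complete.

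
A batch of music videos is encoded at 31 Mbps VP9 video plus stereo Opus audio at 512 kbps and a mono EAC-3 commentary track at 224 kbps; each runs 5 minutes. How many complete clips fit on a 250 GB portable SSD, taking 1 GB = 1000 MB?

210

5 min = 300 s
Audio total: 512 + 224 = 736 kbps = 0.736 Mbps.
Total bitrate: 31.736 Mbps.
Per item: 31.736 Mbps × 300 s = 9,521 Mb = 1,190 MB.
Capacity: 250 GB = 2,000,000 Mb; 210.07 items → 210 complete.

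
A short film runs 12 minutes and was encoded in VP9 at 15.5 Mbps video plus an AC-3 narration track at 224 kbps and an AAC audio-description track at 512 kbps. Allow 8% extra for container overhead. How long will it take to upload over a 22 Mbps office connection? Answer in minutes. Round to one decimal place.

12 min = 720 s
Audio total: 224 + 512 = 736 kbps = 0.736 Mbps.
Total bitrate: 16.236 Mbps.
File: 16.236 Mbps × 720 s = 11689.9 Mb.
With 8% container overhead: ×1.08. → 12625.1 Mb.
At 22 Mbps: 12625.1 / 22 = 573.9 s ≈ 9.56 minutes.

9.6 minutes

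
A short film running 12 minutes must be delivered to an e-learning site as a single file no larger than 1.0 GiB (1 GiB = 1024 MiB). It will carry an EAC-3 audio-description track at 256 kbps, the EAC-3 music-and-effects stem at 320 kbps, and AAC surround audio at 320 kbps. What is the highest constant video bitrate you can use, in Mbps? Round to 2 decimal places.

Budget: 1.0 GiB = 8589.9 Mb.
12 min = 720 s
Total bitrate budget: 8589.9 Mb / 720 s = 11.930 Mbps.
Audio total: 256 + 320 + 320 = 896 kbps = 0.896 Mbps.
Video: 11.930 − 0.896 = 11.034 Mbps.

11.03 Mbps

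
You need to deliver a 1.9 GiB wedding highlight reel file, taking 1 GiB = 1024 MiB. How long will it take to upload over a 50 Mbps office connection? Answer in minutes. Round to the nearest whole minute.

File: 1.9 GiB = 16320.9 Mb.
At 50 Mbps: 16320.9 / 50 = 326.4 s ≈ 5.44 minutes.

5 minutes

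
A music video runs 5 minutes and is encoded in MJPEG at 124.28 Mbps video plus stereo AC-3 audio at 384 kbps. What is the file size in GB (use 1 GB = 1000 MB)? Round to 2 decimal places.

4.67 GB

5 min = 300 s
Audio: 384 kbps = 0.384 Mbps.
Total bitrate: 124.28 + 0.384 = 124.664 Mbps.
Stream data: 124.664 Mbps × 300 s = 37399.2 Mb.
37,399 Mb ÷ 8 = 4,675 MB → 4.675 GB.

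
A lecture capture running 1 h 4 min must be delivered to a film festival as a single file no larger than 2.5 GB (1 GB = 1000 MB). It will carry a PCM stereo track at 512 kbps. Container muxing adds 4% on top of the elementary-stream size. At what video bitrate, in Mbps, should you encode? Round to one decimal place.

Budget: 2.5 GB = 20000.0 Mb.
Stream payload after overhead: 20000.0 / 1.04 = 19230.8 Mb.
1 h 4 min = 64 min = 3840 s
Total bitrate budget: 19230.8 Mb / 3840 s = 5.008 Mbps.
Audio: 512 kbps = 0.512 Mbps.
Video: 5.008 − 0.512 = 4.496 Mbps.

4.5 Mbps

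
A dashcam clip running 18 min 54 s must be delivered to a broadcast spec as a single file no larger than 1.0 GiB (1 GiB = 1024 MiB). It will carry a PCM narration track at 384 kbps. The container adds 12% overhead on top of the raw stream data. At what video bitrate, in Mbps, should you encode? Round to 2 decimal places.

6.38 Mbps

Budget: 1.0 GiB = 8589.9 Mb.
Stream payload after overhead: 8589.9 / 1.12 = 7669.6 Mb.
18 min 54 s = 1134 s
Total bitrate budget: 7669.6 Mb / 1134 s = 6.763 Mbps.
Audio: 384 kbps = 0.384 Mbps.
Video: 6.763 − 0.384 = 6.379 Mbps.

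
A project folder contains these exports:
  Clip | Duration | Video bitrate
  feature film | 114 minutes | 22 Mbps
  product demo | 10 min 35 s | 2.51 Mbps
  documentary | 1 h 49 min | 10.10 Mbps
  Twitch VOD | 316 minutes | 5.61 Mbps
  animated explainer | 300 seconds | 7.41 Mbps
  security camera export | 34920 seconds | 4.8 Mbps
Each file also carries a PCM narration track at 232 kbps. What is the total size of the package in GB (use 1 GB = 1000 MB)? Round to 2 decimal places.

63.77 GB

Audio: 232 kbps = 0.232 Mbps.
feature film: 22.232 Mbps × 6840 s = 152066.9 Mb
product demo: 2.742 Mbps × 635 s = 1741.2 Mb
documentary: 10.332 Mbps × 6540 s = 67571.3 Mb
Twitch VOD: 5.842 Mbps × 18960 s = 110764.3 Mb
animated explainer: 7.642 Mbps × 300 s = 2292.6 Mb
security camera export: 5.032 Mbps × 34920 s = 175717.4 Mb
Total: 510153.7 Mb = 63769.2 MB.
= 63.77 GB.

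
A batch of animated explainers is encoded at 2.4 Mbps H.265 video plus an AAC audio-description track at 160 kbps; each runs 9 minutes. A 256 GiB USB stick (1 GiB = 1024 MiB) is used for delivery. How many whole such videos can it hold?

1590

9 min = 540 s
Audio: 160 kbps = 0.160 Mbps.
Total bitrate: 2.560 Mbps.
Per item: 2.560 Mbps × 540 s = 1,382 Mb = 172.8 MB.
Capacity: 256 GiB = 2,199,023 Mb; 1590.73 items → 1590 complete.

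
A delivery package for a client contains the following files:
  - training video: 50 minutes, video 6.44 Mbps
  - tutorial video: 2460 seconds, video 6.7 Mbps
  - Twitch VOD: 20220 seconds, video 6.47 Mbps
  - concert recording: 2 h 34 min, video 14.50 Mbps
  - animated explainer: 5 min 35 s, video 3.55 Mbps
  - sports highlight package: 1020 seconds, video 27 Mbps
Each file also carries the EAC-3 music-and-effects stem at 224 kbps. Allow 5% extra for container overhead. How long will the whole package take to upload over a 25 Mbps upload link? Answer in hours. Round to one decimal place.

Audio: 224 kbps = 0.224 Mbps.
training video: 6.664 Mbps × 3000 s × 1.05 = 20991.6 Mb
tutorial video: 6.924 Mbps × 2460 s × 1.05 = 17884.7 Mb
Twitch VOD: 6.694 Mbps × 20220 s × 1.05 = 142120.3 Mb
concert recording: 14.724 Mbps × 9240 s × 1.05 = 142852.2 Mb
animated explainer: 3.774 Mbps × 335 s × 1.05 = 1327.5 Mb
sports highlight package: 27.224 Mbps × 1020 s × 1.05 = 29156.9 Mb
Total: 354333.3 Mb = 44291.7 MB.
At 25 Mbps: 354333.3 / 25 = 14173 s ≈ 3.94 hours.

3.9 hours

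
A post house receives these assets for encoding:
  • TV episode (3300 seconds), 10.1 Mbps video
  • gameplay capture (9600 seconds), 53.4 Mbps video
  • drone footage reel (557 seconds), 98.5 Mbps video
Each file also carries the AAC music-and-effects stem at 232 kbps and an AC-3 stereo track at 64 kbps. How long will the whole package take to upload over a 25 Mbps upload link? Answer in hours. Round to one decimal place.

Audio total: 232 + 64 = 296 kbps = 0.296 Mbps.
TV episode: 10.396 Mbps × 3300 s = 34306.8 Mb
gameplay capture: 53.696 Mbps × 9600 s = 515481.6 Mb
drone footage reel: 98.796 Mbps × 557 s = 55029.4 Mb
Total: 604817.8 Mb = 75602.2 MB.
At 25 Mbps: 604817.8 / 25 = 24193 s ≈ 6.72 hours.

6.7 hours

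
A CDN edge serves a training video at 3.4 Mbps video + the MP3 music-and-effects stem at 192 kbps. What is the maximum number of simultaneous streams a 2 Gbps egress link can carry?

Audio: 192 kbps = 0.192 Mbps.
Per-viewer media rate: 3.592 Mbps.
2 Gbps = 2,000 Mbps; 2,000 / 3.592 = 556.79 → 556 viewers.

556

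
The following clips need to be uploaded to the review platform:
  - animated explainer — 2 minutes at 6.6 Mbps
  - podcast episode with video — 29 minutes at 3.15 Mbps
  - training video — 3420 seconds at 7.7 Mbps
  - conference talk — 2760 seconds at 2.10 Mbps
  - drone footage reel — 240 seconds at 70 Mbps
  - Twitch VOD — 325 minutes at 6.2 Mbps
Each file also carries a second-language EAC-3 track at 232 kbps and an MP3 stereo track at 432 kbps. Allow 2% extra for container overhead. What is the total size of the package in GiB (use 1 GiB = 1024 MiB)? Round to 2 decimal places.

Audio total: 232 + 432 = 664 kbps = 0.664 Mbps.
animated explainer: 7.264 Mbps × 120 s × 1.02 = 889.1 Mb
podcast episode with video: 3.814 Mbps × 1740 s × 1.02 = 6769.1 Mb
training video: 8.364 Mbps × 3420 s × 1.02 = 29177.0 Mb
conference talk: 2.764 Mbps × 2760 s × 1.02 = 7781.2 Mb
drone footage reel: 70.664 Mbps × 240 s × 1.02 = 17298.5 Mb
Twitch VOD: 6.864 Mbps × 19500 s × 1.02 = 136525.0 Mb
Total: 198439.9 Mb = 24805.0 MB.
= 23.10 GiB.

23.10 GiB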